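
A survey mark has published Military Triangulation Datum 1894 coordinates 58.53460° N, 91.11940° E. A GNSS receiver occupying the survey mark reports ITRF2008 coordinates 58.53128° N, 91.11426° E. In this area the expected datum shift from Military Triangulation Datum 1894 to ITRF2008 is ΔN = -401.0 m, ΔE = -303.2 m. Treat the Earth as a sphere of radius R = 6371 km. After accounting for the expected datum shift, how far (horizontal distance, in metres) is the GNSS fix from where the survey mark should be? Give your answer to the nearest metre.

32 m

Observed coordinate differences: Δφ = -0.00332°, Δλ = -0.00514°.
Converting to metres (1° lat = 111195 m, cos φ = 0.521984): observed ΔN = -369.2 m, observed ΔE = -298.3 m.
Subtracting the expected shift leaves a residual of -369.2 − (-401.0) = 31.8 m north and -298.3 − (-303.2) = 4.9 m east.
Residual distance = √(31.8² + 4.9²) = 32.2 m.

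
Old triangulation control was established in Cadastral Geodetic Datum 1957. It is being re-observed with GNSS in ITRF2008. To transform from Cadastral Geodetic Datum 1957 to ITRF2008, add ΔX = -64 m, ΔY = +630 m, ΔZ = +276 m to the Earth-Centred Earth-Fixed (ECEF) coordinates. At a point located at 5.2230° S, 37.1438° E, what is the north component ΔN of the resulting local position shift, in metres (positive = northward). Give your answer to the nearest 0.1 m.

ΔN = 304.8 m

At φ = -5.2230°, λ = 37.1438°: sin φ = -0.091032, cos φ = 0.995848, sin λ = 0.603818, cos λ = 0.797123.
ΔN = −sin φ cos λ·ΔX − sin φ sin λ·ΔY + cos φ·ΔZ = −(-0.091032)(0.797123)(-64) − (-0.091032)(0.603818)(630) + (0.995848)(276) = 304.84 m.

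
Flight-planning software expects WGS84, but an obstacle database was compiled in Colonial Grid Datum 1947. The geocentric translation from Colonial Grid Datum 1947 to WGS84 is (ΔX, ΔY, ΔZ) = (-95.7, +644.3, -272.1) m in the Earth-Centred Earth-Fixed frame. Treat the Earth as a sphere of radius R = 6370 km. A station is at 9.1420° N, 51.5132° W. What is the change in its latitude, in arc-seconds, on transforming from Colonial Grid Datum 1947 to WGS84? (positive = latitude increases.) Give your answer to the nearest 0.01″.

sin φ = 0.158882, cos φ = 0.987298, sin λ = -0.782752, cos λ = 0.622334.
North component: ΔN = −sin φ cos λ·ΔX − sin φ sin λ·ΔY + cos φ·ΔZ = −(0.158882)(0.622334)(-95.7) − (0.158882)(-0.782752)(644.3) + (0.987298)(-272.1) = -179.05 m.
1° of latitude spans πR/180 = 111177 m, so Δφ = -179.05 / 111177 × 3600 = -5.798″.

Δφ = -5.80″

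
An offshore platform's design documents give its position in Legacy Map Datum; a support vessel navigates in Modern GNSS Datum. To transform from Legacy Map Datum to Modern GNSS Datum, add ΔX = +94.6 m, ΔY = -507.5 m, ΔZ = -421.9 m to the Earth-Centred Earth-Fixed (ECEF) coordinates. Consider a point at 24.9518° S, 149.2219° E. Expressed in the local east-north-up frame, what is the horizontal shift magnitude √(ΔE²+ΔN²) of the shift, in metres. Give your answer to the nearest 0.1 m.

653.7 m

The local east axis at (φ, λ) is (−sin λ, cos λ, 0), so ΔE = −sin(149.2219°)·94.6 + cos(149.2219°)·(-507.5) = 387.61 m.
The local north axis is (−sin φ cos λ, −sin φ sin λ, cos φ), giving ΔN = -34.287 − 109.554 − 382.521 = -526.36 m.
Horizontal magnitude = √(ΔE² + ΔN²) = √(387.61² + (-526.36)²) = 653.68 m.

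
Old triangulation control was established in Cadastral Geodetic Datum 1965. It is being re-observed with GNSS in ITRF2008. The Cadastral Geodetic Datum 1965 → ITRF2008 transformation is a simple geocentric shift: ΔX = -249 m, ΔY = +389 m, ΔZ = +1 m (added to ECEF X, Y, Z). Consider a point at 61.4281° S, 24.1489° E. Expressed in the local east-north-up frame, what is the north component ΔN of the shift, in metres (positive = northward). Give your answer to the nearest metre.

The local north axis is (−sin φ cos λ, −sin φ sin λ, cos φ), giving ΔN = -199.539 + 139.763 + 0.478 = -59.30 m.

ΔN = -59 m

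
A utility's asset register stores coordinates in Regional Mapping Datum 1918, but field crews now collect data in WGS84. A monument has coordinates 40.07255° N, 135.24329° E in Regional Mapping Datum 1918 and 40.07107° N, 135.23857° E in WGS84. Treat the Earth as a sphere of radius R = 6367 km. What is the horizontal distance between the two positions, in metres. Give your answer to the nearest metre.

Δφ = 40.07107° − 40.07255° = -0.00148°; Δλ = 135.23857° − 135.24329° = -0.00472°.
1° along a meridian = πR/180 = 111125 m.
ΔN = Δφ × 111125 = -164.5 m; ΔE = Δλ × 111125 × cos(40.07255°) = -0.00472 × 111125 × 0.765230 = -401.4 m.
Distance = √(ΔE² + ΔN²) = √((-401.4)² + (-164.5)²) = 433.8 m.

434 m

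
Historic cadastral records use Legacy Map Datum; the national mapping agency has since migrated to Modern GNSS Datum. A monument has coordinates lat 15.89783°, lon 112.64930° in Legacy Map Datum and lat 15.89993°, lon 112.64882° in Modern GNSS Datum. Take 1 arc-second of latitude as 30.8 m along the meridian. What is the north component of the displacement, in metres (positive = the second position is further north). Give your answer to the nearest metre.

ΔN = 233 m

Δφ = 15.89993° − 15.89783° = +0.00210°; Δλ = 112.64882° − 112.64930° = -0.00048°.
1° of latitude = 3600 × 30.80 = 110880 m.
ΔN = Δφ × 110880 = 232.8 m; ΔE = Δλ × 110880 × cos(15.89783°) = -0.00048 × 110880 × 0.961752 = -51.2 m.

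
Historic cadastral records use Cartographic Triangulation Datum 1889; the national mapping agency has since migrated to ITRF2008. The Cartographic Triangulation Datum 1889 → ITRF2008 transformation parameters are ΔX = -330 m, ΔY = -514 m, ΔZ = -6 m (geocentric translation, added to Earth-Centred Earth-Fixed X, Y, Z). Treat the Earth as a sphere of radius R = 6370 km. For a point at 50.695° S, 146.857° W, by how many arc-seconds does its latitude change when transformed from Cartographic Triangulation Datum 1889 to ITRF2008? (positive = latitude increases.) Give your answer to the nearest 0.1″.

Δφ = 13.8″

sin φ = -0.773785, cos φ = 0.633448, sin λ = -0.546731, cos λ = -0.837309.
North component: ΔN = −sin φ cos λ·ΔX − sin φ sin λ·ΔY + cos φ·ΔZ = −(-0.773785)(-0.837309)(-330) − (-0.773785)(-0.546731)(-514) + (0.633448)(-6) = 427.45 m.
1° of latitude spans πR/180 = 111177 m, so Δφ = 427.45 / 111177 × 3600 = 13.841″.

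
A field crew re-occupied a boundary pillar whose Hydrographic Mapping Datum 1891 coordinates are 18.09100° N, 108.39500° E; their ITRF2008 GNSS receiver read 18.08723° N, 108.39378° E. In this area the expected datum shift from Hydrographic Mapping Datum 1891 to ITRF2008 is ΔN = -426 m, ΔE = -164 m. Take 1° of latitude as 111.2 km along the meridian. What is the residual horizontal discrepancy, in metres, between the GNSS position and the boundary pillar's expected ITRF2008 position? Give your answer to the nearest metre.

36 m

Observed coordinate differences: Δφ = -0.00377°, Δλ = -0.00122°.
Converting to metres (1° lat = 111200 m, cos φ = 0.950565): observed ΔN = -419.2 m, observed ΔE = -129.0 m.
Subtracting the expected shift leaves a residual of -419.2 − (-426) = 6.8 m north and -129.0 − (-164) = 35.0 m east.
Residual distance = √(6.8² + 35.0²) = 35.7 m.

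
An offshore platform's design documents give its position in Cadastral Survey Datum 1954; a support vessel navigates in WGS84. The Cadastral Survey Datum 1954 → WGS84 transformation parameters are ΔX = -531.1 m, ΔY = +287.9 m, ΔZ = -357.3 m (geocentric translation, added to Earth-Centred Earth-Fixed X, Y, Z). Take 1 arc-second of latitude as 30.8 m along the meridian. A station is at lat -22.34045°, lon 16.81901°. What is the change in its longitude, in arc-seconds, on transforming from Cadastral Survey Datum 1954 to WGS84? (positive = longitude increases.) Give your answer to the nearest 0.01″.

sin φ = -0.380109, cos φ = 0.924942, sin λ = 0.289349, cos λ = 0.957224.
East component: ΔE = −sin λ·ΔX + cos λ·ΔY = −(0.289349)(-531.1) + (0.957224)(287.9) = 429.26 m.
1° of latitude spans 3600 × 30.80 = 110880 m; at latitude φ, 1° of longitude spans that × cos φ = 102557.5 m, so Δλ = 429.26 / 102557.5 × 3600 = 15.068″.

Δλ = 15.07″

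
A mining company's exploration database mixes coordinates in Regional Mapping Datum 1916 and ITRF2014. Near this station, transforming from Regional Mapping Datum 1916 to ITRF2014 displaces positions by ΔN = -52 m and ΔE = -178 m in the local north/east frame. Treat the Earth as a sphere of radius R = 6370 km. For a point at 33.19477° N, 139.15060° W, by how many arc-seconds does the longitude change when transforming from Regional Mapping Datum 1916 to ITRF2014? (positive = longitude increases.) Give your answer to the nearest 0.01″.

At latitude 33.19477°, cos φ = 0.836814.
One radian of longitude at latitude φ spans R cos φ, so Δλ = ΔE / (R cos φ) = -178.0 / (6370000 × 0.836814) = -3.3393e-05 rad = -6.888″.

Δλ = -6.89″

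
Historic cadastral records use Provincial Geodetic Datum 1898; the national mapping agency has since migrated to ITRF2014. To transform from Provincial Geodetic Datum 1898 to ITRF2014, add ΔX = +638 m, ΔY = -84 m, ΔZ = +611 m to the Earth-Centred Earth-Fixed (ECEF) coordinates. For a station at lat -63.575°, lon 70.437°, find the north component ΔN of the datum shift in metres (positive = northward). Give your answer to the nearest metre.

At φ = -63.575°, λ = 70.437°: sin φ = -0.895518, cos φ = 0.445026, sin λ = 0.942274, cos λ = 0.334843.
ΔN = −sin φ cos λ·ΔX − sin φ sin λ·ΔY + cos φ·ΔZ = −(-0.895518)(0.334843)(638) − (-0.895518)(0.942274)(-84) + (0.445026)(611) = 392.34 m.

ΔN = 392 m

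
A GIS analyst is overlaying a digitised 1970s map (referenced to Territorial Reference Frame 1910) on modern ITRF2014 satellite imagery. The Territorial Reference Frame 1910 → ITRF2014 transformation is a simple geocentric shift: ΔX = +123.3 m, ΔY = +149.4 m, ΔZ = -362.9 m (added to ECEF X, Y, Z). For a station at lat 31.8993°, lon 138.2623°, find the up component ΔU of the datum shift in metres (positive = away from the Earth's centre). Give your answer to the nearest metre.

At φ = 31.8993°, λ = 138.2623°: sin φ = 0.528428, cos φ = 0.848978, sin λ = 0.665721, cos λ = -0.746200.
ΔU = cos φ cos λ·ΔX + cos φ sin λ·ΔY + sin φ·ΔZ = (0.848978)(-0.746200)(123.3) + (0.848978)(0.665721)(149.4) + (0.528428)(-362.9) = -185.44 m.

ΔU = -185 m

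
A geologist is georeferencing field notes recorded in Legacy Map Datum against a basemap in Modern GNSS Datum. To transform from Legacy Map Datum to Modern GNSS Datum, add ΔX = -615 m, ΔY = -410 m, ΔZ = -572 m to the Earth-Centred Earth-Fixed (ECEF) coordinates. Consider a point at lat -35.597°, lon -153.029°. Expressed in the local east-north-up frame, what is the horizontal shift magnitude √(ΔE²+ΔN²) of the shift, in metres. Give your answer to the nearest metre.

94 m

At φ = -35.597°, λ = -153.029°: sin φ = -0.582080, cos φ = 0.813131, sin λ = -0.453539, cos λ = -0.891236.
ΔE = −sin λ·ΔX + cos λ·ΔY = −(-0.453539)·(-615) + (-0.891236)·(-410) = 86.48 m.
ΔN = −sin φ cos λ·ΔX − sin φ sin λ·ΔY + cos φ·ΔZ = −(-0.582080)(-0.891236)(-615) − (-0.582080)(-0.453539)(-410) + (0.813131)(-572) = -37.83 m.
Horizontal magnitude = √(ΔE² + ΔN²) = √(86.48² + (-37.83)²) = 94.39 m.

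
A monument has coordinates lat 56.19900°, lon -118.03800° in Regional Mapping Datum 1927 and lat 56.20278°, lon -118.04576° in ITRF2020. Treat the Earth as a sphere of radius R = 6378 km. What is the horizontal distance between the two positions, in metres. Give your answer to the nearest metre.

Δφ = 56.20278° − 56.19900° = +0.00378°; Δλ = -118.04576° − -118.03800° = -0.00776°.
1° along a meridian = πR/180 = 111317 m.
ΔN = Δφ × 111317 = 420.8 m; ΔE = Δλ × 111317 × cos(56.19900°) = -0.00776 × 111317 × 0.556310 = -480.6 m.
Distance = √(ΔE² + ΔN²) = √((-480.6)² + 420.8²) = 638.7 m.

639 m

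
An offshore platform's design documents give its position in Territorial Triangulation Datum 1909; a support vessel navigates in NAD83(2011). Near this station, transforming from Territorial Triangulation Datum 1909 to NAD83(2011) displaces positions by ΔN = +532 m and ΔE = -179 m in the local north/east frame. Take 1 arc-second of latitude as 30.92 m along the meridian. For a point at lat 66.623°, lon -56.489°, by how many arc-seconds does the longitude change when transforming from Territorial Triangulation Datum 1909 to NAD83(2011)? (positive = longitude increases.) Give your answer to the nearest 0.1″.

Δλ = -14.6″

At latitude 66.623°, cos φ = 0.396779.
1″ of longitude at this latitude = 30.92 × cos φ = 12.2684 m, so Δλ = -179.0 / 12.2684 = -14.590″.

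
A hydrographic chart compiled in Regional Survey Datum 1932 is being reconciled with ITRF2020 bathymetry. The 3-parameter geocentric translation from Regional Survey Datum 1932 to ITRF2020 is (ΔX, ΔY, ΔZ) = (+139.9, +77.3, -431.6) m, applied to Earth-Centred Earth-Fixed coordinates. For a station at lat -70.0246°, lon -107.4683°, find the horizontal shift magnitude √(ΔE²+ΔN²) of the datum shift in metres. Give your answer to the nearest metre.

279 m

At φ = -70.0246°, λ = -107.4683°: sin φ = -0.939839, cos φ = 0.341617, sin λ = -0.953883, cos λ = -0.300178.
ΔE = −sin λ·ΔX + cos λ·ΔY = −(-0.953883)·(139.9) + (-0.300178)·(77.3) = 110.24 m.
ΔN = −sin φ cos λ·ΔX − sin φ sin λ·ΔY + cos φ·ΔZ = −(-0.939839)(-0.300178)(139.9) − (-0.939839)(-0.953883)(77.3) + (0.341617)(-431.6) = -256.21 m.
Horizontal magnitude = √(ΔE² + ΔN²) = √(110.24² + (-256.21)²) = 278.92 m.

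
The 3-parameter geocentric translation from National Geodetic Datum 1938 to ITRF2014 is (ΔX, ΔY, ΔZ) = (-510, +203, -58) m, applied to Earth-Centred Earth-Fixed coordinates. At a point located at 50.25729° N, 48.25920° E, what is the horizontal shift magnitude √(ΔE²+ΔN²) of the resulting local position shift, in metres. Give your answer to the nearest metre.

The local east axis at (φ, λ) is (−sin λ, cos λ, 0), so ΔE = −sin(48.25920°)·(-510) + cos(48.25920°)·203 = 515.69 m.
The local north axis is (−sin φ cos λ, −sin φ sin λ, cos φ), giving ΔN = 261.079 − 116.470 − 37.082 = 107.53 m.
Horizontal magnitude = √(ΔE² + ΔN²) = √(515.69² + 107.53²) = 526.78 m.

527 m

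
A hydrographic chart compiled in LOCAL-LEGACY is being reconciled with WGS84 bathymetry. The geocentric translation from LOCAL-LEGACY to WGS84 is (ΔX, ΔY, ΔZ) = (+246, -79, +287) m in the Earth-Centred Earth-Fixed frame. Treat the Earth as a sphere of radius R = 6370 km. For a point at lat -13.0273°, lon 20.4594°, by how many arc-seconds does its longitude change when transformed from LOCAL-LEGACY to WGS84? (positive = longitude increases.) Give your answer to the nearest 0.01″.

Δλ = -5.32″

sin φ = -0.225415, cos φ = 0.974263, sin λ = 0.349544, cos λ = 0.936920.
East component: ΔE = −sin λ·ΔX + cos λ·ΔY = −(0.349544)(246) + (0.936920)(-79) = -160.00 m.
1° of latitude spans πR/180 = 111177 m; at latitude φ, 1° of longitude spans that × cos φ = 108316.1 m, so Δλ = -160.00 / 108316.1 × 3600 = -5.318″.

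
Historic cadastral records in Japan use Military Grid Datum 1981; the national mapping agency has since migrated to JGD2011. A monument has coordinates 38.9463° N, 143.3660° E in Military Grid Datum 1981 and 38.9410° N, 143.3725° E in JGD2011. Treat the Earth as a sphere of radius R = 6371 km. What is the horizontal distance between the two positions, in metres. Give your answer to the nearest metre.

814 m

Δφ = 38.9410° − 38.9463° = -0.0053°; Δλ = 143.3725° − 143.3660° = +0.0065°.
1° along a meridian = πR/180 = 111195 m.
ΔN = Δφ × 111195 = -589.3 m; ΔE = Δλ × 111195 × cos(38.9463°) = +0.0065 × 111195 × 0.777735 = 562.1 m.
Distance = √(ΔE² + ΔN²) = √(562.1² + (-589.3)²) = 814.4 m.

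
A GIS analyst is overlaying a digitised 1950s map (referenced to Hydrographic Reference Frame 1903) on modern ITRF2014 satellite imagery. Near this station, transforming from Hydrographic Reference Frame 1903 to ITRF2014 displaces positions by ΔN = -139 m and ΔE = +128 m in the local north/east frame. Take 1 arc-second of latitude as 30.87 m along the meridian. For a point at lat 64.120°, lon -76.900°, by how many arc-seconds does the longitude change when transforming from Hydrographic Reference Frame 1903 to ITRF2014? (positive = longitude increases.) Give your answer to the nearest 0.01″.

Δλ = 9.50″

At latitude 64.120°, cos φ = 0.436488.
1″ of longitude at this latitude = 30.87 × cos φ = 13.4744 m, so Δλ = 128.0 / 13.4744 = 9.500″.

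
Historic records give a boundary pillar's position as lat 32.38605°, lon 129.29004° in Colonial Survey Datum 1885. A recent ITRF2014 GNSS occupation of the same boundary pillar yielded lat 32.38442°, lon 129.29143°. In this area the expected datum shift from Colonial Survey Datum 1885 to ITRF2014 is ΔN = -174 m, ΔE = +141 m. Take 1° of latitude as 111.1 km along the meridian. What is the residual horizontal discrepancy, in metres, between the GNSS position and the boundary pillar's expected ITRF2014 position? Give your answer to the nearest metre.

Observed coordinate differences: Δφ = -0.00163°, Δλ = +0.00139°.
Converting to metres (1° lat = 111100 m, cos φ = 0.844458): observed ΔN = -181.1 m, observed ΔE = 130.4 m.
Subtracting the expected shift leaves a residual of -181.1 − (-174) = -7.1 m north and 130.4 − (141) = -10.6 m east.
Residual distance = √((-7.1)² + (-10.6)²) = 12.7 m.

13 m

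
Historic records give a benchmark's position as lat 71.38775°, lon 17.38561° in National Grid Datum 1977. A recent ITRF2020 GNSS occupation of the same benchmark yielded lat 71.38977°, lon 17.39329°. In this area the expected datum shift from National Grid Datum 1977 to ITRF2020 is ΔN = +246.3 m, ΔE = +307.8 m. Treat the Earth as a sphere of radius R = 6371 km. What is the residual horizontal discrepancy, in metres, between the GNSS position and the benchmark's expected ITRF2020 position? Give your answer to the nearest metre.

41 m

Observed coordinate differences: Δφ = +0.00202°, Δλ = +0.00768°.
Converting to metres (1° lat = 111195 m, cos φ = 0.319162): observed ΔN = 224.6 m, observed ΔE = 272.6 m.
Subtracting the expected shift leaves a residual of 224.6 − (246.3) = -21.7 m north and 272.6 − (307.8) = -35.2 m east.
Residual distance = √((-21.7)² + (-35.2)²) = 41.4 m.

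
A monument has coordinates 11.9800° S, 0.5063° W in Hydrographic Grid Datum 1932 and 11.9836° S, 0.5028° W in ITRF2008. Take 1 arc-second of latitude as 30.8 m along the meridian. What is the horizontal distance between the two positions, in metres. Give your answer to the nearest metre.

551 m

Δφ = -11.9836° − -11.9800° = -0.0036°; Δλ = -0.5028° − -0.5063° = +0.0035°.
1° of latitude = 3600 × 30.80 = 110880 m.
ΔN = Δφ × 110880 = -399.2 m; ΔE = Δλ × 110880 × cos(-11.9800°) = +0.0035 × 110880 × 0.978220 = 379.6 m.
Distance = √(ΔE² + ΔN²) = √(379.6² + (-399.2)²) = 550.9 m.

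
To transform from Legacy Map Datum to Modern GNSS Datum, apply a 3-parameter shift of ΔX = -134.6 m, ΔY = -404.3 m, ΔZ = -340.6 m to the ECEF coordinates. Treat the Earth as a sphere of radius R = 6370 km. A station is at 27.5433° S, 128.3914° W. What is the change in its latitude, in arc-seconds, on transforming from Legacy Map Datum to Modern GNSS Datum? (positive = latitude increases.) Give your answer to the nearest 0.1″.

Δφ = -3.8″

sin φ = -0.462419, cos φ = 0.886662, sin λ = -0.783787, cos λ = -0.621030.
North component: ΔN = −sin φ cos λ·ΔX − sin φ sin λ·ΔY + cos φ·ΔZ = −(-0.462419)(-0.621030)(-134.6) − (-0.462419)(-0.783787)(-404.3) + (0.886662)(-340.6) = -116.81 m.
1° of latitude spans πR/180 = 111177 m, so Δφ = -116.81 / 111177 × 3600 = -3.782″.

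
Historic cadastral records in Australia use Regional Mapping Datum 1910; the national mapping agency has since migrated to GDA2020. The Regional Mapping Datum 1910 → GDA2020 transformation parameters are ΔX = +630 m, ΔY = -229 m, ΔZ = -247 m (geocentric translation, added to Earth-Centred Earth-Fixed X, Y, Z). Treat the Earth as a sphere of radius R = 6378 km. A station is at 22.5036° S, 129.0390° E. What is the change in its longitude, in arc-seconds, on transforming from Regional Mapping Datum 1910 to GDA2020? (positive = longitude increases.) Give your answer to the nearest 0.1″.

sin φ = -0.382741, cos φ = 0.923855, sin λ = 0.776717, cos λ = -0.629849.
East component: ΔE = −sin λ·ΔX + cos λ·ΔY = −(0.776717)(630) + (-0.629849)(-229) = -345.10 m.
1° of latitude spans πR/180 = 111317 m; at latitude φ, 1° of longitude spans that × cos φ = 102840.9 m, so Δλ = -345.10 / 102840.9 × 3600 = -12.080″.

Δλ = -12.1″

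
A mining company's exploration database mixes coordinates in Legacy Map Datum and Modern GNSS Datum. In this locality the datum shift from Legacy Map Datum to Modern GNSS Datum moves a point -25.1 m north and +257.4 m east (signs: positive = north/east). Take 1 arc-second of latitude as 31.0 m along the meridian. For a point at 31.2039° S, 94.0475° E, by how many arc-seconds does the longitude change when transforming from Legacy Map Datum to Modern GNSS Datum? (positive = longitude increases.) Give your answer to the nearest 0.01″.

At latitude -31.2039°, cos φ = 0.855329.
1″ of longitude at this latitude = 31.00 × cos φ = 26.5152 m, so Δλ = 257.4 / 26.5152 = 9.708″.

Δλ = 9.71″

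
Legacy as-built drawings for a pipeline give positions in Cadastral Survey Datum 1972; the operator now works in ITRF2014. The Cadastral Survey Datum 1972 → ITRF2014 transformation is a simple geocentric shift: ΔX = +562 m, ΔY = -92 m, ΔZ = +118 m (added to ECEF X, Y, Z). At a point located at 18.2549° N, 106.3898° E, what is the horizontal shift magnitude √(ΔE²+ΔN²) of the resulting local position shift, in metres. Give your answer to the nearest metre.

The local east axis at (φ, λ) is (−sin λ, cos λ, 0), so ΔE = −sin(106.3898°)·562 + cos(106.3898°)·(-92) = -513.20 m.
The local north axis is (−sin φ cos λ, −sin φ sin λ, cos φ), giving ΔN = 49.674 + 27.647 + 112.061 = 189.38 m.
Horizontal magnitude = √(ΔE² + ΔN²) = √((-513.20)² + 189.38²) = 547.03 m.

547 m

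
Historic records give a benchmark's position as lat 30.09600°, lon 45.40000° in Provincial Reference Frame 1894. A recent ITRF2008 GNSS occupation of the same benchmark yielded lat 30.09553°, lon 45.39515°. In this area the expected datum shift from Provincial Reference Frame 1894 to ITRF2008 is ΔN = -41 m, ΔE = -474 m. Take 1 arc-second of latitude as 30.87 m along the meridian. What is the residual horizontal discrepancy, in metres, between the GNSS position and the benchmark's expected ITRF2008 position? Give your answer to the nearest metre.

14 m

Observed coordinate differences: Δφ = -0.00047°, Δλ = -0.00485°.
Converting to metres (1° lat = 111132 m, cos φ = 0.865186): observed ΔN = -52.2 m, observed ΔE = -466.3 m.
Subtracting the expected shift leaves a residual of -52.2 − (-41) = -11.2 m north and -466.3 − (-474) = 7.7 m east.
Residual distance = √((-11.2)² + 7.7²) = 13.6 m.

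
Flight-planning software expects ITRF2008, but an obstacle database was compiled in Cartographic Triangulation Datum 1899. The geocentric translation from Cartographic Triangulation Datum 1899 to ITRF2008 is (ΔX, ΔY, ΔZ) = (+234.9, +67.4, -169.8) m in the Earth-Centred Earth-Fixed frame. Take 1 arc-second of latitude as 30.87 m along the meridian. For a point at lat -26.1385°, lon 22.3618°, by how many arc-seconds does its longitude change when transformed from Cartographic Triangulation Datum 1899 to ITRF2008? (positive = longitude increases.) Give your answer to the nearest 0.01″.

sin φ = -0.440543, cos φ = 0.897732, sin λ = 0.380454, cos λ = 0.924800.
East component: ΔE = −sin λ·ΔX + cos λ·ΔY = −(0.380454)(234.9) + (0.924800)(67.4) = -27.04 m.
1° of latitude spans 3600 × 30.87 = 111132 m; at latitude φ, 1° of longitude spans that × cos φ = 99766.7 m, so Δλ = -27.04 / 99766.7 × 3600 = -0.976″.

Δλ = -0.98″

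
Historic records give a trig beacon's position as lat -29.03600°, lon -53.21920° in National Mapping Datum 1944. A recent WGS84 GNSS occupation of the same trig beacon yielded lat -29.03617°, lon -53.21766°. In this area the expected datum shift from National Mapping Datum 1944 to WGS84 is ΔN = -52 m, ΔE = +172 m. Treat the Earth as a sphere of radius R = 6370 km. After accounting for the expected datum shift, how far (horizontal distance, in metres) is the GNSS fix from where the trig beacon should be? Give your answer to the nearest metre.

40 m

Observed coordinate differences: Δφ = -0.00017°, Δλ = +0.00154°.
Converting to metres (1° lat = 111177 m, cos φ = 0.874315): observed ΔN = -18.9 m, observed ΔE = 149.7 m.
Subtracting the expected shift leaves a residual of -18.9 − (-52) = 33.1 m north and 149.7 − (172) = -22.3 m east.
Residual distance = √(33.1² + (-22.3)²) = 39.9 m.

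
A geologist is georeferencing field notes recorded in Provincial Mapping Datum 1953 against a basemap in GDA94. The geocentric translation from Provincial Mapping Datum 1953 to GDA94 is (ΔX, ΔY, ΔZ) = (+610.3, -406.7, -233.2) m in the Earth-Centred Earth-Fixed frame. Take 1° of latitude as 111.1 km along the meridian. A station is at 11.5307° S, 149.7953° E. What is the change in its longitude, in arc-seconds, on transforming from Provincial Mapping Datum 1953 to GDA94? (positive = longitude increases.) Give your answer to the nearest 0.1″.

Δλ = 1.5″

sin φ = -0.199893, cos φ = 0.979818, sin λ = 0.503091, cos λ = -0.864234.
East component: ΔE = −sin λ·ΔX + cos λ·ΔY = −(0.503091)(610.3) + (-0.864234)(-406.7) = 44.45 m.
1° of latitude spans 111100 m; at latitude φ, 1° of longitude spans that × cos φ = 108857.8 m, so Δλ = 44.45 / 108857.8 × 3600 = 1.470″.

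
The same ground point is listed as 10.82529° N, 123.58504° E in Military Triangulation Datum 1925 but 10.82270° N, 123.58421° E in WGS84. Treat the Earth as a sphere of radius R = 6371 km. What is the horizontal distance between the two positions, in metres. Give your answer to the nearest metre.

302 m

Δφ = 10.82270° − 10.82529° = -0.00259°; Δλ = 123.58421° − 123.58504° = -0.00083°.
1° along a meridian = πR/180 = 111195 m.
ΔN = Δφ × 111195 = -288.0 m; ΔE = Δλ × 111195 × cos(10.82529°) = -0.00083 × 111195 × 0.982204 = -90.6 m.
Distance = √(ΔE² + ΔN²) = √((-90.6)² + (-288.0)²) = 301.9 m.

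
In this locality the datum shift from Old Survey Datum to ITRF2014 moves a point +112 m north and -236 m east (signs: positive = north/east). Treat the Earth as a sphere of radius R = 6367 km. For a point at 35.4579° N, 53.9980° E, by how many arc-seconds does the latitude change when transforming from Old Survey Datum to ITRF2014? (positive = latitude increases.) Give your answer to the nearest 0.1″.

On a sphere of radius R, 1 rad of latitude = R, so Δφ = ΔN / R = 112.0 / 6367000 = 1.7591e-05 rad = 3.628″.

Δφ = 3.6″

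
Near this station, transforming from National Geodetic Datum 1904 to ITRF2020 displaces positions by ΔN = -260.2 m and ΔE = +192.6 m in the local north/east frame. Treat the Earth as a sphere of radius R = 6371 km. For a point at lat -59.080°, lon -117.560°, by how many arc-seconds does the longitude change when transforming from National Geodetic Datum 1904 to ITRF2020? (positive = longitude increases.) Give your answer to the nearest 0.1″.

At latitude -59.080°, cos φ = 0.513841.
One radian of longitude at latitude φ spans R cos φ, so Δλ = ΔE / (R cos φ) = 192.6 / (6371000 × 0.513841) = 5.8833e-05 rad = 12.135″.

Δλ = 12.1″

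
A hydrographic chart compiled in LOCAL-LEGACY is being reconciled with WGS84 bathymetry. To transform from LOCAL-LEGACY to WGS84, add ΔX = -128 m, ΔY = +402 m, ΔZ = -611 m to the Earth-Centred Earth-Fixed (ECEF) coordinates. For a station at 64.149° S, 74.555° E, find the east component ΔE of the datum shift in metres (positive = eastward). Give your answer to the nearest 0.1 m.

ΔE = 230.4 m

The local east axis at (φ, λ) is (−sin λ, cos λ, 0), so ΔE = −sin(74.555°)·(-128) + cos(74.555°)·402 = 230.44 m.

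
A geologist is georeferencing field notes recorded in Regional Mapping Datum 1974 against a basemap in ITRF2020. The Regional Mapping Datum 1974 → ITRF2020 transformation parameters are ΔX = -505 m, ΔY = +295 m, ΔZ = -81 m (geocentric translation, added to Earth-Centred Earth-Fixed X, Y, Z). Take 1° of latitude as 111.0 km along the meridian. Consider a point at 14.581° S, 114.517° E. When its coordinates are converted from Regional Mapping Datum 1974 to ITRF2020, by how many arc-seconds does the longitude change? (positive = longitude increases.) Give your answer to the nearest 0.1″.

sin φ = -0.251748, cos φ = 0.967793, sin λ = 0.909838, cos λ = -0.414963.
East component: ΔE = −sin λ·ΔX + cos λ·ΔY = −(0.909838)(-505) + (-0.414963)(295) = 337.05 m.
1° of latitude spans 111000 m; at latitude φ, 1° of longitude spans that × cos φ = 107425.0 m, so Δλ = 337.05 / 107425.0 × 3600 = 11.295″.

Δλ = 11.3″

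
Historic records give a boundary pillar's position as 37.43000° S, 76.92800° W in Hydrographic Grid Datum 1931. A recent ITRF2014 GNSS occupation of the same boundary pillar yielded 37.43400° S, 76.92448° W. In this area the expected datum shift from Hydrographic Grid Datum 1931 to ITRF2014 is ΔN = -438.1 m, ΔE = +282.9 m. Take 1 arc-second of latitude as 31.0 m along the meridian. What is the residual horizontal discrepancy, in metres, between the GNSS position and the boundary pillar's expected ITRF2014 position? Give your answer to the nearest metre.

30 m

Observed coordinate differences: Δφ = -0.00400°, Δλ = +0.00352°.
Converting to metres (1° lat = 111600 m, cos φ = 0.794096): observed ΔN = -446.4 m, observed ΔE = 311.9 m.
Subtracting the expected shift leaves a residual of -446.4 − (-438.1) = -8.3 m north and 311.9 − (282.9) = 29.0 m east.
Residual distance = √((-8.3)² + 29.0²) = 30.2 m.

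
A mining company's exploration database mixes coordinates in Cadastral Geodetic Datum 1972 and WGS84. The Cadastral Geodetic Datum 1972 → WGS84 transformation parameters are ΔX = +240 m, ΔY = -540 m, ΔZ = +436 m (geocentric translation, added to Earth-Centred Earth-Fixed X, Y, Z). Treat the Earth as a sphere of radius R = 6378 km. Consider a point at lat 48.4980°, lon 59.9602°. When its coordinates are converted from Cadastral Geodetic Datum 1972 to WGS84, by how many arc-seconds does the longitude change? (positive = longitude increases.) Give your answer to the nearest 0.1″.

sin φ = 0.748933, cos φ = 0.662646, sin λ = 0.865678, cos λ = 0.500601.
East component: ΔE = −sin λ·ΔX + cos λ·ΔY = −(0.865678)(240) + (0.500601)(-540) = -478.09 m.
1° of latitude spans πR/180 = 111317 m; at latitude φ, 1° of longitude spans that × cos φ = 73763.9 m, so Δλ = -478.09 / 73763.9 × 3600 = -23.333″.

Δλ = -23.3″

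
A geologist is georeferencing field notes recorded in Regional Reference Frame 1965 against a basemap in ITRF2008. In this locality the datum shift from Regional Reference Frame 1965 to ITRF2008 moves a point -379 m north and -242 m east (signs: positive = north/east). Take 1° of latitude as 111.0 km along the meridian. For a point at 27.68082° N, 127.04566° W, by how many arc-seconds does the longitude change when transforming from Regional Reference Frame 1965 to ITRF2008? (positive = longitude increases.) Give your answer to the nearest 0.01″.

At latitude 27.68082°, cos φ = 0.885549.
1° of longitude at this latitude = 111.0 × cos φ = 98.30 km, so Δλ = -242.0 / 98296.0 = -0.0024620° = -8.863″.

Δλ = -8.86″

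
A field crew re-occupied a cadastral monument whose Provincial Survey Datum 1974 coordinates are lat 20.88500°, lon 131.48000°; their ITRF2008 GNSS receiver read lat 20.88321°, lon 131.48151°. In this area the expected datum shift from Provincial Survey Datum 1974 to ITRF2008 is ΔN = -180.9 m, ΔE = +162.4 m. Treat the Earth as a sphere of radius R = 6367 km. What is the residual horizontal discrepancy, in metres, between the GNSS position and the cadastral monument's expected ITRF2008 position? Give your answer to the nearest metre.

19 m

Observed coordinate differences: Δφ = -0.00179°, Δλ = +0.00151°.
Converting to metres (1° lat = 111125 m, cos φ = 0.934298): observed ΔN = -198.9 m, observed ΔE = 156.8 m.
Subtracting the expected shift leaves a residual of -198.9 − (-180.9) = -18.0 m north and 156.8 − (162.4) = -5.6 m east.
Residual distance = √((-18.0)² + (-5.6)²) = 18.9 m.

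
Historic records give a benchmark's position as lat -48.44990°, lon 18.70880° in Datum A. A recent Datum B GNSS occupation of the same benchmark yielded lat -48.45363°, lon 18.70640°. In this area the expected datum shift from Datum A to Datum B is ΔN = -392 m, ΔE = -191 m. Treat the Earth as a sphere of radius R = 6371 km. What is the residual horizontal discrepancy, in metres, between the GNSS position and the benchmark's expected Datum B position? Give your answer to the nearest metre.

Observed coordinate differences: Δφ = -0.00373°, Δλ = -0.00240°.
Converting to metres (1° lat = 111195 m, cos φ = 0.663275): observed ΔN = -414.8 m, observed ΔE = -177.0 m.
Subtracting the expected shift leaves a residual of -414.8 − (-392) = -22.8 m north and -177.0 − (-191) = 14.0 m east.
Residual distance = √((-22.8)² + 14.0²) = 26.7 m.

27 m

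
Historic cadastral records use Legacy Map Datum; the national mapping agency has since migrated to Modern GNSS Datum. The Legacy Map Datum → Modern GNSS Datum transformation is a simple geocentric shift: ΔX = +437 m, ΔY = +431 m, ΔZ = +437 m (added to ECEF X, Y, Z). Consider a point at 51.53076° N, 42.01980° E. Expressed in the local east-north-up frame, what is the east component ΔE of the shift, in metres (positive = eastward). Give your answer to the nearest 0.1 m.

ΔE = 27.7 m

The local east axis at (φ, λ) is (−sin λ, cos λ, 0), so ΔE = −sin(42.01980°)·437 + cos(42.01980°)·431 = 27.67 m.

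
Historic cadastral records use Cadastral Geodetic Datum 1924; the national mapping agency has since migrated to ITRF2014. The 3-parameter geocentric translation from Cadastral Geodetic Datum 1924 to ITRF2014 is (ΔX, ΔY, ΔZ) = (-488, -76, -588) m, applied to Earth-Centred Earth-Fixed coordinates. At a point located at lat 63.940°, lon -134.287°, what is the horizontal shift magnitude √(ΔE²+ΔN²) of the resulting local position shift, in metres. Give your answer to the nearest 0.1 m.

At φ = 63.940°, λ = -134.287°: sin φ = 0.898334, cos φ = 0.439312, sin λ = -0.715851, cos λ = -0.698253.
ΔE = −sin λ·ΔX + cos λ·ΔY = −(-0.715851)·(-488) + (-0.698253)·(-76) = -296.27 m.
ΔN = −sin φ cos λ·ΔX − sin φ sin λ·ΔY + cos φ·ΔZ = −(0.898334)(-0.698253)(-488) − (0.898334)(-0.715851)(-76) + (0.439312)(-588) = -613.29 m.
Horizontal magnitude = √(ΔE² + ΔN²) = √((-296.27)² + (-613.29)²) = 681.11 m.

681.1 m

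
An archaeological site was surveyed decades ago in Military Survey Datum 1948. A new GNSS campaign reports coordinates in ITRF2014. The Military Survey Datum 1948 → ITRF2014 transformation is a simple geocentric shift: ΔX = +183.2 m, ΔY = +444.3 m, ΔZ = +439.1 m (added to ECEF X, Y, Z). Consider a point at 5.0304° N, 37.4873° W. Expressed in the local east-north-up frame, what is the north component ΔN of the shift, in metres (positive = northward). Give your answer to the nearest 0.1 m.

ΔN = 448.4 m

The local north axis is (−sin φ cos λ, −sin φ sin λ, cos φ), giving ΔN = -12.746 + 23.709 + 437.409 = 448.37 m.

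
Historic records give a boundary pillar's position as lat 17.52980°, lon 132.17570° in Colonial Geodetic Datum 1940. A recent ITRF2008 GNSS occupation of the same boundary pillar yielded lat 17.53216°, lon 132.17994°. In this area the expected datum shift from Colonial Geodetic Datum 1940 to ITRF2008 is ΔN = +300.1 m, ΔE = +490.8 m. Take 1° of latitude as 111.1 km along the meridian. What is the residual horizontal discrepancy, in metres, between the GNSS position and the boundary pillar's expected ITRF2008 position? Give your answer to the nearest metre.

56 m

Observed coordinate differences: Δφ = +0.00236°, Δλ = +0.00424°.
Converting to metres (1° lat = 111100 m, cos φ = 0.953560): observed ΔN = 262.2 m, observed ΔE = 449.2 m.
Subtracting the expected shift leaves a residual of 262.2 − (300.1) = -37.9 m north and 449.2 − (490.8) = -41.6 m east.
Residual distance = √((-37.9)² + (-41.6)²) = 56.3 m.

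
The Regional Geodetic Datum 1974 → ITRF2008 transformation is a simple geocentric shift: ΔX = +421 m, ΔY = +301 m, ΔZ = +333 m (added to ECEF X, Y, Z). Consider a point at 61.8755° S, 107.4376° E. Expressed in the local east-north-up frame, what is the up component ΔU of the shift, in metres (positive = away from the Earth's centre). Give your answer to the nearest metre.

The local up (radial) axis is (cos φ cos λ, cos φ sin λ, sin φ), giving ΔU = -59.470 + 135.367 − 293.681 = -217.78 m.

ΔU = -218 m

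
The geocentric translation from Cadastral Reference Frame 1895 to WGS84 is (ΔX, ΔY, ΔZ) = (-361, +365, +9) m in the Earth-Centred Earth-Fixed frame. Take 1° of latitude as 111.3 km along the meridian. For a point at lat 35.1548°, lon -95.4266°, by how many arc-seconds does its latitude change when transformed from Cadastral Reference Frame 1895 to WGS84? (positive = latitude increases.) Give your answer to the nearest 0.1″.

Δφ = 6.4″

sin φ = 0.575788, cos φ = 0.817599, sin λ = -0.995518, cos λ = -0.094571.
North component: ΔN = −sin φ cos λ·ΔX − sin φ sin λ·ΔY + cos φ·ΔZ = −(0.575788)(-0.094571)(-361) − (0.575788)(-0.995518)(365) + (0.817599)(9) = 196.92 m.
1° of latitude spans 111300 m, so Δφ = 196.92 / 111300 × 3600 = 6.369″.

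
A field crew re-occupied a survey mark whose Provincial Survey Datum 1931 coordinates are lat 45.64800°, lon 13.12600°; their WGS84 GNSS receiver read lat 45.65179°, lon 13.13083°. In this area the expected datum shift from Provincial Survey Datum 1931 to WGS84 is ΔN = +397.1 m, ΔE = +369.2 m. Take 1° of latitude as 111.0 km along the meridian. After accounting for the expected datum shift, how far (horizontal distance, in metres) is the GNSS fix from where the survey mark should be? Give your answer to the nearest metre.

24 m

Observed coordinate differences: Δφ = +0.00379°, Δλ = +0.00483°.
Converting to metres (1° lat = 111000 m, cos φ = 0.699065): observed ΔN = 420.7 m, observed ΔE = 374.8 m.
Subtracting the expected shift leaves a residual of 420.7 − (397.1) = 23.6 m north and 374.8 − (369.2) = 5.6 m east.
Residual distance = √(23.6² + 5.6²) = 24.2 m.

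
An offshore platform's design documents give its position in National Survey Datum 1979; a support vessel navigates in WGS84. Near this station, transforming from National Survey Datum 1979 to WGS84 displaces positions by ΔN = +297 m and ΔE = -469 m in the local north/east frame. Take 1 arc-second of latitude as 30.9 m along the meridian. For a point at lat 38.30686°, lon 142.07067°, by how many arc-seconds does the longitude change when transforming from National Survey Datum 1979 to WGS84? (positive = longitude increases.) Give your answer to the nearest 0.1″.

Δλ = -19.3″

At latitude 38.30686°, cos φ = 0.784702.
1″ of longitude at this latitude = 30.90 × cos φ = 24.2473 m, so Δλ = -469.0 / 24.2473 = -19.342″.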